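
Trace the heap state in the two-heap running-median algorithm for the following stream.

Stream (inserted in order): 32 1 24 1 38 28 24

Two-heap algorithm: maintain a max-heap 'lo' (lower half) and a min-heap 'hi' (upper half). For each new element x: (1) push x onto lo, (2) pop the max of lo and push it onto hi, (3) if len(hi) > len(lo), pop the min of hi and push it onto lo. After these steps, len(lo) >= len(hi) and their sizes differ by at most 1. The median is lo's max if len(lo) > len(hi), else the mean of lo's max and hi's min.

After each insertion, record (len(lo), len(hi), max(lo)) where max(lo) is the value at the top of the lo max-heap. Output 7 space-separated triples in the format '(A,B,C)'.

Answer: (1,0,32) (1,1,1) (2,1,24) (2,2,1) (3,2,24) (3,3,24) (4,3,24)

Derivation:
Step 1: insert 32 -> lo=[32] hi=[] -> (len(lo)=1, len(hi)=0, max(lo)=32)
Step 2: insert 1 -> lo=[1] hi=[32] -> (len(lo)=1, len(hi)=1, max(lo)=1)
Step 3: insert 24 -> lo=[1, 24] hi=[32] -> (len(lo)=2, len(hi)=1, max(lo)=24)
Step 4: insert 1 -> lo=[1, 1] hi=[24, 32] -> (len(lo)=2, len(hi)=2, max(lo)=1)
Step 5: insert 38 -> lo=[1, 1, 24] hi=[32, 38] -> (len(lo)=3, len(hi)=2, max(lo)=24)
Step 6: insert 28 -> lo=[1, 1, 24] hi=[28, 32, 38] -> (len(lo)=3, len(hi)=3, max(lo)=24)
Step 7: insert 24 -> lo=[1, 1, 24, 24] hi=[28, 32, 38] -> (len(lo)=4, len(hi)=3, max(lo)=24)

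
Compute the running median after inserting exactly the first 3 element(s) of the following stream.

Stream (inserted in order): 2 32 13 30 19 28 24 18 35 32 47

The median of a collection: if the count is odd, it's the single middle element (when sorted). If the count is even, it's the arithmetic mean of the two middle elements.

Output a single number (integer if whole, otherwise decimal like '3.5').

Step 1: insert 2 -> lo=[2] (size 1, max 2) hi=[] (size 0) -> median=2
Step 2: insert 32 -> lo=[2] (size 1, max 2) hi=[32] (size 1, min 32) -> median=17
Step 3: insert 13 -> lo=[2, 13] (size 2, max 13) hi=[32] (size 1, min 32) -> median=13

Answer: 13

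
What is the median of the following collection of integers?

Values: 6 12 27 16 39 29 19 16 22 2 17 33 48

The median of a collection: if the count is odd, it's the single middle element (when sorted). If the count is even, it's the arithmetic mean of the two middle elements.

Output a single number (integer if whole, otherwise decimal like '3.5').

Answer: 19

Derivation:
Step 1: insert 6 -> lo=[6] (size 1, max 6) hi=[] (size 0) -> median=6
Step 2: insert 12 -> lo=[6] (size 1, max 6) hi=[12] (size 1, min 12) -> median=9
Step 3: insert 27 -> lo=[6, 12] (size 2, max 12) hi=[27] (size 1, min 27) -> median=12
Step 4: insert 16 -> lo=[6, 12] (size 2, max 12) hi=[16, 27] (size 2, min 16) -> median=14
Step 5: insert 39 -> lo=[6, 12, 16] (size 3, max 16) hi=[27, 39] (size 2, min 27) -> median=16
Step 6: insert 29 -> lo=[6, 12, 16] (size 3, max 16) hi=[27, 29, 39] (size 3, min 27) -> median=21.5
Step 7: insert 19 -> lo=[6, 12, 16, 19] (size 4, max 19) hi=[27, 29, 39] (size 3, min 27) -> median=19
Step 8: insert 16 -> lo=[6, 12, 16, 16] (size 4, max 16) hi=[19, 27, 29, 39] (size 4, min 19) -> median=17.5
Step 9: insert 22 -> lo=[6, 12, 16, 16, 19] (size 5, max 19) hi=[22, 27, 29, 39] (size 4, min 22) -> median=19
Step 10: insert 2 -> lo=[2, 6, 12, 16, 16] (size 5, max 16) hi=[19, 22, 27, 29, 39] (size 5, min 19) -> median=17.5
Step 11: insert 17 -> lo=[2, 6, 12, 16, 16, 17] (size 6, max 17) hi=[19, 22, 27, 29, 39] (size 5, min 19) -> median=17
Step 12: insert 33 -> lo=[2, 6, 12, 16, 16, 17] (size 6, max 17) hi=[19, 22, 27, 29, 33, 39] (size 6, min 19) -> median=18
Step 13: insert 48 -> lo=[2, 6, 12, 16, 16, 17, 19] (size 7, max 19) hi=[22, 27, 29, 33, 39, 48] (size 6, min 22) -> median=19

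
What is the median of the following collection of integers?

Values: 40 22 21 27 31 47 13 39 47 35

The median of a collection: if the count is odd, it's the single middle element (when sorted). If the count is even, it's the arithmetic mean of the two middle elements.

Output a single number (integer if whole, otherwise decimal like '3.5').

Step 1: insert 40 -> lo=[40] (size 1, max 40) hi=[] (size 0) -> median=40
Step 2: insert 22 -> lo=[22] (size 1, max 22) hi=[40] (size 1, min 40) -> median=31
Step 3: insert 21 -> lo=[21, 22] (size 2, max 22) hi=[40] (size 1, min 40) -> median=22
Step 4: insert 27 -> lo=[21, 22] (size 2, max 22) hi=[27, 40] (size 2, min 27) -> median=24.5
Step 5: insert 31 -> lo=[21, 22, 27] (size 3, max 27) hi=[31, 40] (size 2, min 31) -> median=27
Step 6: insert 47 -> lo=[21, 22, 27] (size 3, max 27) hi=[31, 40, 47] (size 3, min 31) -> median=29
Step 7: insert 13 -> lo=[13, 21, 22, 27] (size 4, max 27) hi=[31, 40, 47] (size 3, min 31) -> median=27
Step 8: insert 39 -> lo=[13, 21, 22, 27] (size 4, max 27) hi=[31, 39, 40, 47] (size 4, min 31) -> median=29
Step 9: insert 47 -> lo=[13, 21, 22, 27, 31] (size 5, max 31) hi=[39, 40, 47, 47] (size 4, min 39) -> median=31
Step 10: insert 35 -> lo=[13, 21, 22, 27, 31] (size 5, max 31) hi=[35, 39, 40, 47, 47] (size 5, min 35) -> median=33

Answer: 33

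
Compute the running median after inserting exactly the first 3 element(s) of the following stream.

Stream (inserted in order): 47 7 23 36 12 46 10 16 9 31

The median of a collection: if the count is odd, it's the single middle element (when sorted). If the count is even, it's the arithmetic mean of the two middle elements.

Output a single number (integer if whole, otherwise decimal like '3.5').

Step 1: insert 47 -> lo=[47] (size 1, max 47) hi=[] (size 0) -> median=47
Step 2: insert 7 -> lo=[7] (size 1, max 7) hi=[47] (size 1, min 47) -> median=27
Step 3: insert 23 -> lo=[7, 23] (size 2, max 23) hi=[47] (size 1, min 47) -> median=23

Answer: 23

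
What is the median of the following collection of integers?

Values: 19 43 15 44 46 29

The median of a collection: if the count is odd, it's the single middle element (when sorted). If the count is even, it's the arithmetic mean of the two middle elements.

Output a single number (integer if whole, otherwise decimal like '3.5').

Step 1: insert 19 -> lo=[19] (size 1, max 19) hi=[] (size 0) -> median=19
Step 2: insert 43 -> lo=[19] (size 1, max 19) hi=[43] (size 1, min 43) -> median=31
Step 3: insert 15 -> lo=[15, 19] (size 2, max 19) hi=[43] (size 1, min 43) -> median=19
Step 4: insert 44 -> lo=[15, 19] (size 2, max 19) hi=[43, 44] (size 2, min 43) -> median=31
Step 5: insert 46 -> lo=[15, 19, 43] (size 3, max 43) hi=[44, 46] (size 2, min 44) -> median=43
Step 6: insert 29 -> lo=[15, 19, 29] (size 3, max 29) hi=[43, 44, 46] (size 3, min 43) -> median=36

Answer: 36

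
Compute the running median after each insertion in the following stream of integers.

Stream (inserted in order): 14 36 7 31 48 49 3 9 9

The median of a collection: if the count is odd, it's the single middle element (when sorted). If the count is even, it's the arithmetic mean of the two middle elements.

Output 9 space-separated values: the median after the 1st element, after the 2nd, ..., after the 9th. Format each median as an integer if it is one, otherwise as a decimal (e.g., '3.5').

Answer: 14 25 14 22.5 31 33.5 31 22.5 14

Derivation:
Step 1: insert 14 -> lo=[14] (size 1, max 14) hi=[] (size 0) -> median=14
Step 2: insert 36 -> lo=[14] (size 1, max 14) hi=[36] (size 1, min 36) -> median=25
Step 3: insert 7 -> lo=[7, 14] (size 2, max 14) hi=[36] (size 1, min 36) -> median=14
Step 4: insert 31 -> lo=[7, 14] (size 2, max 14) hi=[31, 36] (size 2, min 31) -> median=22.5
Step 5: insert 48 -> lo=[7, 14, 31] (size 3, max 31) hi=[36, 48] (size 2, min 36) -> median=31
Step 6: insert 49 -> lo=[7, 14, 31] (size 3, max 31) hi=[36, 48, 49] (size 3, min 36) -> median=33.5
Step 7: insert 3 -> lo=[3, 7, 14, 31] (size 4, max 31) hi=[36, 48, 49] (size 3, min 36) -> median=31
Step 8: insert 9 -> lo=[3, 7, 9, 14] (size 4, max 14) hi=[31, 36, 48, 49] (size 4, min 31) -> median=22.5
Step 9: insert 9 -> lo=[3, 7, 9, 9, 14] (size 5, max 14) hi=[31, 36, 48, 49] (size 4, min 31) -> median=14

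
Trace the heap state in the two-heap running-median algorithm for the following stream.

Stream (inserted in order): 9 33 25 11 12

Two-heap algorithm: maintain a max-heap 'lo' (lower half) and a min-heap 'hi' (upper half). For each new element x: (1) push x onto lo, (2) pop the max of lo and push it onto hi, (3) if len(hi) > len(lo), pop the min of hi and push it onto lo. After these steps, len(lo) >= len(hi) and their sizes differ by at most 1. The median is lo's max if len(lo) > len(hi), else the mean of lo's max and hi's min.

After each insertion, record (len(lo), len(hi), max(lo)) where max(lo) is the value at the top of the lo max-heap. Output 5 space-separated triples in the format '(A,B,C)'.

Answer: (1,0,9) (1,1,9) (2,1,25) (2,2,11) (3,2,12)

Derivation:
Step 1: insert 9 -> lo=[9] hi=[] -> (len(lo)=1, len(hi)=0, max(lo)=9)
Step 2: insert 33 -> lo=[9] hi=[33] -> (len(lo)=1, len(hi)=1, max(lo)=9)
Step 3: insert 25 -> lo=[9, 25] hi=[33] -> (len(lo)=2, len(hi)=1, max(lo)=25)
Step 4: insert 11 -> lo=[9, 11] hi=[25, 33] -> (len(lo)=2, len(hi)=2, max(lo)=11)
Step 5: insert 12 -> lo=[9, 11, 12] hi=[25, 33] -> (len(lo)=3, len(hi)=2, max(lo)=12)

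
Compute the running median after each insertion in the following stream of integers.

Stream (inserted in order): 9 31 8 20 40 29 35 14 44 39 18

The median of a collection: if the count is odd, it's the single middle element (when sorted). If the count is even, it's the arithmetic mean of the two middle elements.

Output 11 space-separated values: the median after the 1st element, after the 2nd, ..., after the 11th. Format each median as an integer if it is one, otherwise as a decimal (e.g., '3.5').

Step 1: insert 9 -> lo=[9] (size 1, max 9) hi=[] (size 0) -> median=9
Step 2: insert 31 -> lo=[9] (size 1, max 9) hi=[31] (size 1, min 31) -> median=20
Step 3: insert 8 -> lo=[8, 9] (size 2, max 9) hi=[31] (size 1, min 31) -> median=9
Step 4: insert 20 -> lo=[8, 9] (size 2, max 9) hi=[20, 31] (size 2, min 20) -> median=14.5
Step 5: insert 40 -> lo=[8, 9, 20] (size 3, max 20) hi=[31, 40] (size 2, min 31) -> median=20
Step 6: insert 29 -> lo=[8, 9, 20] (size 3, max 20) hi=[29, 31, 40] (size 3, min 29) -> median=24.5
Step 7: insert 35 -> lo=[8, 9, 20, 29] (size 4, max 29) hi=[31, 35, 40] (size 3, min 31) -> median=29
Step 8: insert 14 -> lo=[8, 9, 14, 20] (size 4, max 20) hi=[29, 31, 35, 40] (size 4, min 29) -> median=24.5
Step 9: insert 44 -> lo=[8, 9, 14, 20, 29] (size 5, max 29) hi=[31, 35, 40, 44] (size 4, min 31) -> median=29
Step 10: insert 39 -> lo=[8, 9, 14, 20, 29] (size 5, max 29) hi=[31, 35, 39, 40, 44] (size 5, min 31) -> median=30
Step 11: insert 18 -> lo=[8, 9, 14, 18, 20, 29] (size 6, max 29) hi=[31, 35, 39, 40, 44] (size 5, min 31) -> median=29

Answer: 9 20 9 14.5 20 24.5 29 24.5 29 30 29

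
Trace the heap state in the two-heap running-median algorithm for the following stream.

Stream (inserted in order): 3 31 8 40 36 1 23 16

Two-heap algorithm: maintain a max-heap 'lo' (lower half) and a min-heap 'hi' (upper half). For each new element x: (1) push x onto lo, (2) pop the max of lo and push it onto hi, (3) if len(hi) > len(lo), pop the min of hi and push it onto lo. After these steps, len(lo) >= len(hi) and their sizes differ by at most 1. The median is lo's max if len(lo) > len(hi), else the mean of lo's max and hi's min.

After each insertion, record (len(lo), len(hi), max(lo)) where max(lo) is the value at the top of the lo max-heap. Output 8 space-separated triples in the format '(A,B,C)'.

Answer: (1,0,3) (1,1,3) (2,1,8) (2,2,8) (3,2,31) (3,3,8) (4,3,23) (4,4,16)

Derivation:
Step 1: insert 3 -> lo=[3] hi=[] -> (len(lo)=1, len(hi)=0, max(lo)=3)
Step 2: insert 31 -> lo=[3] hi=[31] -> (len(lo)=1, len(hi)=1, max(lo)=3)
Step 3: insert 8 -> lo=[3, 8] hi=[31] -> (len(lo)=2, len(hi)=1, max(lo)=8)
Step 4: insert 40 -> lo=[3, 8] hi=[31, 40] -> (len(lo)=2, len(hi)=2, max(lo)=8)
Step 5: insert 36 -> lo=[3, 8, 31] hi=[36, 40] -> (len(lo)=3, len(hi)=2, max(lo)=31)
Step 6: insert 1 -> lo=[1, 3, 8] hi=[31, 36, 40] -> (len(lo)=3, len(hi)=3, max(lo)=8)
Step 7: insert 23 -> lo=[1, 3, 8, 23] hi=[31, 36, 40] -> (len(lo)=4, len(hi)=3, max(lo)=23)
Step 8: insert 16 -> lo=[1, 3, 8, 16] hi=[23, 31, 36, 40] -> (len(lo)=4, len(hi)=4, max(lo)=16)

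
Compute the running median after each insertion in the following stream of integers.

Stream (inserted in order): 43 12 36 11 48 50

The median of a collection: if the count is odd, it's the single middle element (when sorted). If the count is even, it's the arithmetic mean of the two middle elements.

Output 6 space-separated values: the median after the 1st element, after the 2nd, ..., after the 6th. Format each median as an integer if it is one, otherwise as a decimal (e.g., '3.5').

Answer: 43 27.5 36 24 36 39.5

Derivation:
Step 1: insert 43 -> lo=[43] (size 1, max 43) hi=[] (size 0) -> median=43
Step 2: insert 12 -> lo=[12] (size 1, max 12) hi=[43] (size 1, min 43) -> median=27.5
Step 3: insert 36 -> lo=[12, 36] (size 2, max 36) hi=[43] (size 1, min 43) -> median=36
Step 4: insert 11 -> lo=[11, 12] (size 2, max 12) hi=[36, 43] (size 2, min 36) -> median=24
Step 5: insert 48 -> lo=[11, 12, 36] (size 3, max 36) hi=[43, 48] (size 2, min 43) -> median=36
Step 6: insert 50 -> lo=[11, 12, 36] (size 3, max 36) hi=[43, 48, 50] (size 3, min 43) -> median=39.5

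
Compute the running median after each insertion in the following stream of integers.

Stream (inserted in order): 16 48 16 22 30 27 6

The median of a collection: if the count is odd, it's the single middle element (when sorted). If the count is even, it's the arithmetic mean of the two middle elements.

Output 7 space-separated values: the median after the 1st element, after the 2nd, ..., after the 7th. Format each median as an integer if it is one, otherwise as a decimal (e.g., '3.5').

Answer: 16 32 16 19 22 24.5 22

Derivation:
Step 1: insert 16 -> lo=[16] (size 1, max 16) hi=[] (size 0) -> median=16
Step 2: insert 48 -> lo=[16] (size 1, max 16) hi=[48] (size 1, min 48) -> median=32
Step 3: insert 16 -> lo=[16, 16] (size 2, max 16) hi=[48] (size 1, min 48) -> median=16
Step 4: insert 22 -> lo=[16, 16] (size 2, max 16) hi=[22, 48] (size 2, min 22) -> median=19
Step 5: insert 30 -> lo=[16, 16, 22] (size 3, max 22) hi=[30, 48] (size 2, min 30) -> median=22
Step 6: insert 27 -> lo=[16, 16, 22] (size 3, max 22) hi=[27, 30, 48] (size 3, min 27) -> median=24.5
Step 7: insert 6 -> lo=[6, 16, 16, 22] (size 4, max 22) hi=[27, 30, 48] (size 3, min 27) -> median=22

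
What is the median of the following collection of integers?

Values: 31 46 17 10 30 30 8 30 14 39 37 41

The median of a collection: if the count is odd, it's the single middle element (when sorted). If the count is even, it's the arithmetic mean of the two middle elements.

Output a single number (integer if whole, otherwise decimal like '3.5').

Answer: 30

Derivation:
Step 1: insert 31 -> lo=[31] (size 1, max 31) hi=[] (size 0) -> median=31
Step 2: insert 46 -> lo=[31] (size 1, max 31) hi=[46] (size 1, min 46) -> median=38.5
Step 3: insert 17 -> lo=[17, 31] (size 2, max 31) hi=[46] (size 1, min 46) -> median=31
Step 4: insert 10 -> lo=[10, 17] (size 2, max 17) hi=[31, 46] (size 2, min 31) -> median=24
Step 5: insert 30 -> lo=[10, 17, 30] (size 3, max 30) hi=[31, 46] (size 2, min 31) -> median=30
Step 6: insert 30 -> lo=[10, 17, 30] (size 3, max 30) hi=[30, 31, 46] (size 3, min 30) -> median=30
Step 7: insert 8 -> lo=[8, 10, 17, 30] (size 4, max 30) hi=[30, 31, 46] (size 3, min 30) -> median=30
Step 8: insert 30 -> lo=[8, 10, 17, 30] (size 4, max 30) hi=[30, 30, 31, 46] (size 4, min 30) -> median=30
Step 9: insert 14 -> lo=[8, 10, 14, 17, 30] (size 5, max 30) hi=[30, 30, 31, 46] (size 4, min 30) -> median=30
Step 10: insert 39 -> lo=[8, 10, 14, 17, 30] (size 5, max 30) hi=[30, 30, 31, 39, 46] (size 5, min 30) -> median=30
Step 11: insert 37 -> lo=[8, 10, 14, 17, 30, 30] (size 6, max 30) hi=[30, 31, 37, 39, 46] (size 5, min 30) -> median=30
Step 12: insert 41 -> lo=[8, 10, 14, 17, 30, 30] (size 6, max 30) hi=[30, 31, 37, 39, 41, 46] (size 6, min 30) -> median=30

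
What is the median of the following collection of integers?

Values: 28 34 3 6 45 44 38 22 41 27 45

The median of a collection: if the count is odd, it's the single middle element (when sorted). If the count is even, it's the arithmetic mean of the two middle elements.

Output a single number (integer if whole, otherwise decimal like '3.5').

Step 1: insert 28 -> lo=[28] (size 1, max 28) hi=[] (size 0) -> median=28
Step 2: insert 34 -> lo=[28] (size 1, max 28) hi=[34] (size 1, min 34) -> median=31
Step 3: insert 3 -> lo=[3, 28] (size 2, max 28) hi=[34] (size 1, min 34) -> median=28
Step 4: insert 6 -> lo=[3, 6] (size 2, max 6) hi=[28, 34] (size 2, min 28) -> median=17
Step 5: insert 45 -> lo=[3, 6, 28] (size 3, max 28) hi=[34, 45] (size 2, min 34) -> median=28
Step 6: insert 44 -> lo=[3, 6, 28] (size 3, max 28) hi=[34, 44, 45] (size 3, min 34) -> median=31
Step 7: insert 38 -> lo=[3, 6, 28, 34] (size 4, max 34) hi=[38, 44, 45] (size 3, min 38) -> median=34
Step 8: insert 22 -> lo=[3, 6, 22, 28] (size 4, max 28) hi=[34, 38, 44, 45] (size 4, min 34) -> median=31
Step 9: insert 41 -> lo=[3, 6, 22, 28, 34] (size 5, max 34) hi=[38, 41, 44, 45] (size 4, min 38) -> median=34
Step 10: insert 27 -> lo=[3, 6, 22, 27, 28] (size 5, max 28) hi=[34, 38, 41, 44, 45] (size 5, min 34) -> median=31
Step 11: insert 45 -> lo=[3, 6, 22, 27, 28, 34] (size 6, max 34) hi=[38, 41, 44, 45, 45] (size 5, min 38) -> median=34

Answer: 34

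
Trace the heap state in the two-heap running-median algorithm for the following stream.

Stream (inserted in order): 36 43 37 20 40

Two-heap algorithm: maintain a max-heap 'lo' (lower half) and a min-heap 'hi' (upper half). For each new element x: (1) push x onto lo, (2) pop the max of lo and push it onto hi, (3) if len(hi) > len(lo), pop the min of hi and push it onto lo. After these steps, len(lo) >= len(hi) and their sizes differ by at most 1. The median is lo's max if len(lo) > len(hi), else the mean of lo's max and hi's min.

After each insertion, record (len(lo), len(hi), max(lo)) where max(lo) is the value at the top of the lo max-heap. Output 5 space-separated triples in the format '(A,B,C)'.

Answer: (1,0,36) (1,1,36) (2,1,37) (2,2,36) (3,2,37)

Derivation:
Step 1: insert 36 -> lo=[36] hi=[] -> (len(lo)=1, len(hi)=0, max(lo)=36)
Step 2: insert 43 -> lo=[36] hi=[43] -> (len(lo)=1, len(hi)=1, max(lo)=36)
Step 3: insert 37 -> lo=[36, 37] hi=[43] -> (len(lo)=2, len(hi)=1, max(lo)=37)
Step 4: insert 20 -> lo=[20, 36] hi=[37, 43] -> (len(lo)=2, len(hi)=2, max(lo)=36)
Step 5: insert 40 -> lo=[20, 36, 37] hi=[40, 43] -> (len(lo)=3, len(hi)=2, max(lo)=37)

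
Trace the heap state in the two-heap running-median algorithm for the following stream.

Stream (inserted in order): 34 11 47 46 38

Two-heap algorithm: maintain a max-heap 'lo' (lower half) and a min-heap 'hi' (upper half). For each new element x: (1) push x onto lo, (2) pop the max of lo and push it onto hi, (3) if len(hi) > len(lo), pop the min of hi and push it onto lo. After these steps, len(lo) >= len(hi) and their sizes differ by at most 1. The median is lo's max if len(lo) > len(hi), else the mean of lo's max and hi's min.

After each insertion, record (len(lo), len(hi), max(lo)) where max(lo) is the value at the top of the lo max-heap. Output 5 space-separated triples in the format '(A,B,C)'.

Step 1: insert 34 -> lo=[34] hi=[] -> (len(lo)=1, len(hi)=0, max(lo)=34)
Step 2: insert 11 -> lo=[11] hi=[34] -> (len(lo)=1, len(hi)=1, max(lo)=11)
Step 3: insert 47 -> lo=[11, 34] hi=[47] -> (len(lo)=2, len(hi)=1, max(lo)=34)
Step 4: insert 46 -> lo=[11, 34] hi=[46, 47] -> (len(lo)=2, len(hi)=2, max(lo)=34)
Step 5: insert 38 -> lo=[11, 34, 38] hi=[46, 47] -> (len(lo)=3, len(hi)=2, max(lo)=38)

Answer: (1,0,34) (1,1,11) (2,1,34) (2,2,34) (3,2,38)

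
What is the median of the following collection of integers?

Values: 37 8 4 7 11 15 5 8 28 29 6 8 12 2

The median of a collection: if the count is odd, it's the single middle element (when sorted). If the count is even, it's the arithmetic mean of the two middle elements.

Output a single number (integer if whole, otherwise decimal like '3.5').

Answer: 8

Derivation:
Step 1: insert 37 -> lo=[37] (size 1, max 37) hi=[] (size 0) -> median=37
Step 2: insert 8 -> lo=[8] (size 1, max 8) hi=[37] (size 1, min 37) -> median=22.5
Step 3: insert 4 -> lo=[4, 8] (size 2, max 8) hi=[37] (size 1, min 37) -> median=8
Step 4: insert 7 -> lo=[4, 7] (size 2, max 7) hi=[8, 37] (size 2, min 8) -> median=7.5
Step 5: insert 11 -> lo=[4, 7, 8] (size 3, max 8) hi=[11, 37] (size 2, min 11) -> median=8
Step 6: insert 15 -> lo=[4, 7, 8] (size 3, max 8) hi=[11, 15, 37] (size 3, min 11) -> median=9.5
Step 7: insert 5 -> lo=[4, 5, 7, 8] (size 4, max 8) hi=[11, 15, 37] (size 3, min 11) -> median=8
Step 8: insert 8 -> lo=[4, 5, 7, 8] (size 4, max 8) hi=[8, 11, 15, 37] (size 4, min 8) -> median=8
Step 9: insert 28 -> lo=[4, 5, 7, 8, 8] (size 5, max 8) hi=[11, 15, 28, 37] (size 4, min 11) -> median=8
Step 10: insert 29 -> lo=[4, 5, 7, 8, 8] (size 5, max 8) hi=[11, 15, 28, 29, 37] (size 5, min 11) -> median=9.5
Step 11: insert 6 -> lo=[4, 5, 6, 7, 8, 8] (size 6, max 8) hi=[11, 15, 28, 29, 37] (size 5, min 11) -> median=8
Step 12: insert 8 -> lo=[4, 5, 6, 7, 8, 8] (size 6, max 8) hi=[8, 11, 15, 28, 29, 37] (size 6, min 8) -> median=8
Step 13: insert 12 -> lo=[4, 5, 6, 7, 8, 8, 8] (size 7, max 8) hi=[11, 12, 15, 28, 29, 37] (size 6, min 11) -> median=8
Step 14: insert 2 -> lo=[2, 4, 5, 6, 7, 8, 8] (size 7, max 8) hi=[8, 11, 12, 15, 28, 29, 37] (size 7, min 8) -> median=8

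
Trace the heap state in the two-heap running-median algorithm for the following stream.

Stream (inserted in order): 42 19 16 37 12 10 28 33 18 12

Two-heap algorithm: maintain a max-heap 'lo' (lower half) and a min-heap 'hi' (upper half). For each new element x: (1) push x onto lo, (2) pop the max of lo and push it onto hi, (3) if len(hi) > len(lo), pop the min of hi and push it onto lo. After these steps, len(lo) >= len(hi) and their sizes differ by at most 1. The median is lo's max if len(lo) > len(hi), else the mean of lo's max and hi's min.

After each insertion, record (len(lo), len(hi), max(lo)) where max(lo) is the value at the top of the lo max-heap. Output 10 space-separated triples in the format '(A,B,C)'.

Answer: (1,0,42) (1,1,19) (2,1,19) (2,2,19) (3,2,19) (3,3,16) (4,3,19) (4,4,19) (5,4,19) (5,5,18)

Derivation:
Step 1: insert 42 -> lo=[42] hi=[] -> (len(lo)=1, len(hi)=0, max(lo)=42)
Step 2: insert 19 -> lo=[19] hi=[42] -> (len(lo)=1, len(hi)=1, max(lo)=19)
Step 3: insert 16 -> lo=[16, 19] hi=[42] -> (len(lo)=2, len(hi)=1, max(lo)=19)
Step 4: insert 37 -> lo=[16, 19] hi=[37, 42] -> (len(lo)=2, len(hi)=2, max(lo)=19)
Step 5: insert 12 -> lo=[12, 16, 19] hi=[37, 42] -> (len(lo)=3, len(hi)=2, max(lo)=19)
Step 6: insert 10 -> lo=[10, 12, 16] hi=[19, 37, 42] -> (len(lo)=3, len(hi)=3, max(lo)=16)
Step 7: insert 28 -> lo=[10, 12, 16, 19] hi=[28, 37, 42] -> (len(lo)=4, len(hi)=3, max(lo)=19)
Step 8: insert 33 -> lo=[10, 12, 16, 19] hi=[28, 33, 37, 42] -> (len(lo)=4, len(hi)=4, max(lo)=19)
Step 9: insert 18 -> lo=[10, 12, 16, 18, 19] hi=[28, 33, 37, 42] -> (len(lo)=5, len(hi)=4, max(lo)=19)
Step 10: insert 12 -> lo=[10, 12, 12, 16, 18] hi=[19, 28, 33, 37, 42] -> (len(lo)=5, len(hi)=5, max(lo)=18)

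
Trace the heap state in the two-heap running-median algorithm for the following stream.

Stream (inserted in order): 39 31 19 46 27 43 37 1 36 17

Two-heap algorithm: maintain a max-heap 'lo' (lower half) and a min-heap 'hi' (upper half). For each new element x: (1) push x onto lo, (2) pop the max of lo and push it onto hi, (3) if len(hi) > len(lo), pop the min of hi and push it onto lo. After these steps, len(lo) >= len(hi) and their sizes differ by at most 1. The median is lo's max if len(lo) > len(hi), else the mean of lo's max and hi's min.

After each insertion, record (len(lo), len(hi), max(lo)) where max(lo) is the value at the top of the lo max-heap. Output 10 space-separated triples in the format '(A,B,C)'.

Answer: (1,0,39) (1,1,31) (2,1,31) (2,2,31) (3,2,31) (3,3,31) (4,3,37) (4,4,31) (5,4,36) (5,5,31)

Derivation:
Step 1: insert 39 -> lo=[39] hi=[] -> (len(lo)=1, len(hi)=0, max(lo)=39)
Step 2: insert 31 -> lo=[31] hi=[39] -> (len(lo)=1, len(hi)=1, max(lo)=31)
Step 3: insert 19 -> lo=[19, 31] hi=[39] -> (len(lo)=2, len(hi)=1, max(lo)=31)
Step 4: insert 46 -> lo=[19, 31] hi=[39, 46] -> (len(lo)=2, len(hi)=2, max(lo)=31)
Step 5: insert 27 -> lo=[19, 27, 31] hi=[39, 46] -> (len(lo)=3, len(hi)=2, max(lo)=31)
Step 6: insert 43 -> lo=[19, 27, 31] hi=[39, 43, 46] -> (len(lo)=3, len(hi)=3, max(lo)=31)
Step 7: insert 37 -> lo=[19, 27, 31, 37] hi=[39, 43, 46] -> (len(lo)=4, len(hi)=3, max(lo)=37)
Step 8: insert 1 -> lo=[1, 19, 27, 31] hi=[37, 39, 43, 46] -> (len(lo)=4, len(hi)=4, max(lo)=31)
Step 9: insert 36 -> lo=[1, 19, 27, 31, 36] hi=[37, 39, 43, 46] -> (len(lo)=5, len(hi)=4, max(lo)=36)
Step 10: insert 17 -> lo=[1, 17, 19, 27, 31] hi=[36, 37, 39, 43, 46] -> (len(lo)=5, len(hi)=5, max(lo)=31)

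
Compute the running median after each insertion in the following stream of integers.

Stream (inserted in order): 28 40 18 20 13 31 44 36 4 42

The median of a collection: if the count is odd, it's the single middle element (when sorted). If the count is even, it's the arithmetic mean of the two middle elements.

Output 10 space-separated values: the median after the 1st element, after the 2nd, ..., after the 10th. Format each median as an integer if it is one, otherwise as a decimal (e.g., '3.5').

Step 1: insert 28 -> lo=[28] (size 1, max 28) hi=[] (size 0) -> median=28
Step 2: insert 40 -> lo=[28] (size 1, max 28) hi=[40] (size 1, min 40) -> median=34
Step 3: insert 18 -> lo=[18, 28] (size 2, max 28) hi=[40] (size 1, min 40) -> median=28
Step 4: insert 20 -> lo=[18, 20] (size 2, max 20) hi=[28, 40] (size 2, min 28) -> median=24
Step 5: insert 13 -> lo=[13, 18, 20] (size 3, max 20) hi=[28, 40] (size 2, min 28) -> median=20
Step 6: insert 31 -> lo=[13, 18, 20] (size 3, max 20) hi=[28, 31, 40] (size 3, min 28) -> median=24
Step 7: insert 44 -> lo=[13, 18, 20, 28] (size 4, max 28) hi=[31, 40, 44] (size 3, min 31) -> median=28
Step 8: insert 36 -> lo=[13, 18, 20, 28] (size 4, max 28) hi=[31, 36, 40, 44] (size 4, min 31) -> median=29.5
Step 9: insert 4 -> lo=[4, 13, 18, 20, 28] (size 5, max 28) hi=[31, 36, 40, 44] (size 4, min 31) -> median=28
Step 10: insert 42 -> lo=[4, 13, 18, 20, 28] (size 5, max 28) hi=[31, 36, 40, 42, 44] (size 5, min 31) -> median=29.5

Answer: 28 34 28 24 20 24 28 29.5 28 29.5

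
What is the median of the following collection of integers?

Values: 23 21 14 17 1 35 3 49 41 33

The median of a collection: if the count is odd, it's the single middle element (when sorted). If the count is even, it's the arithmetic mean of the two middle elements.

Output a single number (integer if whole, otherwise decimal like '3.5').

Step 1: insert 23 -> lo=[23] (size 1, max 23) hi=[] (size 0) -> median=23
Step 2: insert 21 -> lo=[21] (size 1, max 21) hi=[23] (size 1, min 23) -> median=22
Step 3: insert 14 -> lo=[14, 21] (size 2, max 21) hi=[23] (size 1, min 23) -> median=21
Step 4: insert 17 -> lo=[14, 17] (size 2, max 17) hi=[21, 23] (size 2, min 21) -> median=19
Step 5: insert 1 -> lo=[1, 14, 17] (size 3, max 17) hi=[21, 23] (size 2, min 21) -> median=17
Step 6: insert 35 -> lo=[1, 14, 17] (size 3, max 17) hi=[21, 23, 35] (size 3, min 21) -> median=19
Step 7: insert 3 -> lo=[1, 3, 14, 17] (size 4, max 17) hi=[21, 23, 35] (size 3, min 21) -> median=17
Step 8: insert 49 -> lo=[1, 3, 14, 17] (size 4, max 17) hi=[21, 23, 35, 49] (size 4, min 21) -> median=19
Step 9: insert 41 -> lo=[1, 3, 14, 17, 21] (size 5, max 21) hi=[23, 35, 41, 49] (size 4, min 23) -> median=21
Step 10: insert 33 -> lo=[1, 3, 14, 17, 21] (size 5, max 21) hi=[23, 33, 35, 41, 49] (size 5, min 23) -> median=22

Answer: 22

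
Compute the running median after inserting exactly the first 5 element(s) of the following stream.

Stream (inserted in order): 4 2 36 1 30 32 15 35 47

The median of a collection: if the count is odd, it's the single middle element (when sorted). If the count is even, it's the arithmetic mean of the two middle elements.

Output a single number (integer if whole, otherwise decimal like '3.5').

Answer: 4

Derivation:
Step 1: insert 4 -> lo=[4] (size 1, max 4) hi=[] (size 0) -> median=4
Step 2: insert 2 -> lo=[2] (size 1, max 2) hi=[4] (size 1, min 4) -> median=3
Step 3: insert 36 -> lo=[2, 4] (size 2, max 4) hi=[36] (size 1, min 36) -> median=4
Step 4: insert 1 -> lo=[1, 2] (size 2, max 2) hi=[4, 36] (size 2, min 4) -> median=3
Step 5: insert 30 -> lo=[1, 2, 4] (size 3, max 4) hi=[30, 36] (size 2, min 30) -> median=4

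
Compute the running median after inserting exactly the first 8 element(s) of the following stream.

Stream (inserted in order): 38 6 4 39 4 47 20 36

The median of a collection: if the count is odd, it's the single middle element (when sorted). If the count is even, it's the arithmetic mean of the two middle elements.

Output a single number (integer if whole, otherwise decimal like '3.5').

Answer: 28

Derivation:
Step 1: insert 38 -> lo=[38] (size 1, max 38) hi=[] (size 0) -> median=38
Step 2: insert 6 -> lo=[6] (size 1, max 6) hi=[38] (size 1, min 38) -> median=22
Step 3: insert 4 -> lo=[4, 6] (size 2, max 6) hi=[38] (size 1, min 38) -> median=6
Step 4: insert 39 -> lo=[4, 6] (size 2, max 6) hi=[38, 39] (size 2, min 38) -> median=22
Step 5: insert 4 -> lo=[4, 4, 6] (size 3, max 6) hi=[38, 39] (size 2, min 38) -> median=6
Step 6: insert 47 -> lo=[4, 4, 6] (size 3, max 6) hi=[38, 39, 47] (size 3, min 38) -> median=22
Step 7: insert 20 -> lo=[4, 4, 6, 20] (size 4, max 20) hi=[38, 39, 47] (size 3, min 38) -> median=20
Step 8: insert 36 -> lo=[4, 4, 6, 20] (size 4, max 20) hi=[36, 38, 39, 47] (size 4, min 36) -> median=28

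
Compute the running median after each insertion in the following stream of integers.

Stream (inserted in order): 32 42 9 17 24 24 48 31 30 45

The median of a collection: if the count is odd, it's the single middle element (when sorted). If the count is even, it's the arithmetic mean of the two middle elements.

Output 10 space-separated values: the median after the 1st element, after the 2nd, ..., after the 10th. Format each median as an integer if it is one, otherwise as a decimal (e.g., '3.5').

Step 1: insert 32 -> lo=[32] (size 1, max 32) hi=[] (size 0) -> median=32
Step 2: insert 42 -> lo=[32] (size 1, max 32) hi=[42] (size 1, min 42) -> median=37
Step 3: insert 9 -> lo=[9, 32] (size 2, max 32) hi=[42] (size 1, min 42) -> median=32
Step 4: insert 17 -> lo=[9, 17] (size 2, max 17) hi=[32, 42] (size 2, min 32) -> median=24.5
Step 5: insert 24 -> lo=[9, 17, 24] (size 3, max 24) hi=[32, 42] (size 2, min 32) -> median=24
Step 6: insert 24 -> lo=[9, 17, 24] (size 3, max 24) hi=[24, 32, 42] (size 3, min 24) -> median=24
Step 7: insert 48 -> lo=[9, 17, 24, 24] (size 4, max 24) hi=[32, 42, 48] (size 3, min 32) -> median=24
Step 8: insert 31 -> lo=[9, 17, 24, 24] (size 4, max 24) hi=[31, 32, 42, 48] (size 4, min 31) -> median=27.5
Step 9: insert 30 -> lo=[9, 17, 24, 24, 30] (size 5, max 30) hi=[31, 32, 42, 48] (size 4, min 31) -> median=30
Step 10: insert 45 -> lo=[9, 17, 24, 24, 30] (size 5, max 30) hi=[31, 32, 42, 45, 48] (size 5, min 31) -> median=30.5

Answer: 32 37 32 24.5 24 24 24 27.5 30 30.5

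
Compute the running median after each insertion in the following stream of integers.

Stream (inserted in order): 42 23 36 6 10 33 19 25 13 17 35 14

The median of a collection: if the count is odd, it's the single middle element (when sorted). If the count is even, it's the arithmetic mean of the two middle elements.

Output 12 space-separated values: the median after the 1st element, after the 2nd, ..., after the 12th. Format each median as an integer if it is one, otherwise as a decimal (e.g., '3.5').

Answer: 42 32.5 36 29.5 23 28 23 24 23 21 23 21

Derivation:
Step 1: insert 42 -> lo=[42] (size 1, max 42) hi=[] (size 0) -> median=42
Step 2: insert 23 -> lo=[23] (size 1, max 23) hi=[42] (size 1, min 42) -> median=32.5
Step 3: insert 36 -> lo=[23, 36] (size 2, max 36) hi=[42] (size 1, min 42) -> median=36
Step 4: insert 6 -> lo=[6, 23] (size 2, max 23) hi=[36, 42] (size 2, min 36) -> median=29.5
Step 5: insert 10 -> lo=[6, 10, 23] (size 3, max 23) hi=[36, 42] (size 2, min 36) -> median=23
Step 6: insert 33 -> lo=[6, 10, 23] (size 3, max 23) hi=[33, 36, 42] (size 3, min 33) -> median=28
Step 7: insert 19 -> lo=[6, 10, 19, 23] (size 4, max 23) hi=[33, 36, 42] (size 3, min 33) -> median=23
Step 8: insert 25 -> lo=[6, 10, 19, 23] (size 4, max 23) hi=[25, 33, 36, 42] (size 4, min 25) -> median=24
Step 9: insert 13 -> lo=[6, 10, 13, 19, 23] (size 5, max 23) hi=[25, 33, 36, 42] (size 4, min 25) -> median=23
Step 10: insert 17 -> lo=[6, 10, 13, 17, 19] (size 5, max 19) hi=[23, 25, 33, 36, 42] (size 5, min 23) -> median=21
Step 11: insert 35 -> lo=[6, 10, 13, 17, 19, 23] (size 6, max 23) hi=[25, 33, 35, 36, 42] (size 5, min 25) -> median=23
Step 12: insert 14 -> lo=[6, 10, 13, 14, 17, 19] (size 6, max 19) hi=[23, 25, 33, 35, 36, 42] (size 6, min 23) -> median=21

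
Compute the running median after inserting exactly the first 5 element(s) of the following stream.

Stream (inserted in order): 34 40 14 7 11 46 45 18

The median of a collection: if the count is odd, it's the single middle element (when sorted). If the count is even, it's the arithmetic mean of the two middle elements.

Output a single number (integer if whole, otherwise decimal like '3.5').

Step 1: insert 34 -> lo=[34] (size 1, max 34) hi=[] (size 0) -> median=34
Step 2: insert 40 -> lo=[34] (size 1, max 34) hi=[40] (size 1, min 40) -> median=37
Step 3: insert 14 -> lo=[14, 34] (size 2, max 34) hi=[40] (size 1, min 40) -> median=34
Step 4: insert 7 -> lo=[7, 14] (size 2, max 14) hi=[34, 40] (size 2, min 34) -> median=24
Step 5: insert 11 -> lo=[7, 11, 14] (size 3, max 14) hi=[34, 40] (size 2, min 34) -> median=14

Answer: 14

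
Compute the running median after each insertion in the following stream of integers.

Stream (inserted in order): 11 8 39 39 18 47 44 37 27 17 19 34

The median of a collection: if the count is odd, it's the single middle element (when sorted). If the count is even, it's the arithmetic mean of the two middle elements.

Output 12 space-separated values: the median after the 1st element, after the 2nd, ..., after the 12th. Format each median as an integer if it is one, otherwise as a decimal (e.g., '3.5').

Step 1: insert 11 -> lo=[11] (size 1, max 11) hi=[] (size 0) -> median=11
Step 2: insert 8 -> lo=[8] (size 1, max 8) hi=[11] (size 1, min 11) -> median=9.5
Step 3: insert 39 -> lo=[8, 11] (size 2, max 11) hi=[39] (size 1, min 39) -> median=11
Step 4: insert 39 -> lo=[8, 11] (size 2, max 11) hi=[39, 39] (size 2, min 39) -> median=25
Step 5: insert 18 -> lo=[8, 11, 18] (size 3, max 18) hi=[39, 39] (size 2, min 39) -> median=18
Step 6: insert 47 -> lo=[8, 11, 18] (size 3, max 18) hi=[39, 39, 47] (size 3, min 39) -> median=28.5
Step 7: insert 44 -> lo=[8, 11, 18, 39] (size 4, max 39) hi=[39, 44, 47] (size 3, min 39) -> median=39
Step 8: insert 37 -> lo=[8, 11, 18, 37] (size 4, max 37) hi=[39, 39, 44, 47] (size 4, min 39) -> median=38
Step 9: insert 27 -> lo=[8, 11, 18, 27, 37] (size 5, max 37) hi=[39, 39, 44, 47] (size 4, min 39) -> median=37
Step 10: insert 17 -> lo=[8, 11, 17, 18, 27] (size 5, max 27) hi=[37, 39, 39, 44, 47] (size 5, min 37) -> median=32
Step 11: insert 19 -> lo=[8, 11, 17, 18, 19, 27] (size 6, max 27) hi=[37, 39, 39, 44, 47] (size 5, min 37) -> median=27
Step 12: insert 34 -> lo=[8, 11, 17, 18, 19, 27] (size 6, max 27) hi=[34, 37, 39, 39, 44, 47] (size 6, min 34) -> median=30.5

Answer: 11 9.5 11 25 18 28.5 39 38 37 32 27 30.5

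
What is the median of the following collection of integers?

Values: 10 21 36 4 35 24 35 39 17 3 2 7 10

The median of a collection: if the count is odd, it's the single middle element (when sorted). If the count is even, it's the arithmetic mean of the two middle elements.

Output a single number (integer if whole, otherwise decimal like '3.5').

Answer: 17

Derivation:
Step 1: insert 10 -> lo=[10] (size 1, max 10) hi=[] (size 0) -> median=10
Step 2: insert 21 -> lo=[10] (size 1, max 10) hi=[21] (size 1, min 21) -> median=15.5
Step 3: insert 36 -> lo=[10, 21] (size 2, max 21) hi=[36] (size 1, min 36) -> median=21
Step 4: insert 4 -> lo=[4, 10] (size 2, max 10) hi=[21, 36] (size 2, min 21) -> median=15.5
Step 5: insert 35 -> lo=[4, 10, 21] (size 3, max 21) hi=[35, 36] (size 2, min 35) -> median=21
Step 6: insert 24 -> lo=[4, 10, 21] (size 3, max 21) hi=[24, 35, 36] (size 3, min 24) -> median=22.5
Step 7: insert 35 -> lo=[4, 10, 21, 24] (size 4, max 24) hi=[35, 35, 36] (size 3, min 35) -> median=24
Step 8: insert 39 -> lo=[4, 10, 21, 24] (size 4, max 24) hi=[35, 35, 36, 39] (size 4, min 35) -> median=29.5
Step 9: insert 17 -> lo=[4, 10, 17, 21, 24] (size 5, max 24) hi=[35, 35, 36, 39] (size 4, min 35) -> median=24
Step 10: insert 3 -> lo=[3, 4, 10, 17, 21] (size 5, max 21) hi=[24, 35, 35, 36, 39] (size 5, min 24) -> median=22.5
Step 11: insert 2 -> lo=[2, 3, 4, 10, 17, 21] (size 6, max 21) hi=[24, 35, 35, 36, 39] (size 5, min 24) -> median=21
Step 12: insert 7 -> lo=[2, 3, 4, 7, 10, 17] (size 6, max 17) hi=[21, 24, 35, 35, 36, 39] (size 6, min 21) -> median=19
Step 13: insert 10 -> lo=[2, 3, 4, 7, 10, 10, 17] (size 7, max 17) hi=[21, 24, 35, 35, 36, 39] (size 6, min 21) -> median=17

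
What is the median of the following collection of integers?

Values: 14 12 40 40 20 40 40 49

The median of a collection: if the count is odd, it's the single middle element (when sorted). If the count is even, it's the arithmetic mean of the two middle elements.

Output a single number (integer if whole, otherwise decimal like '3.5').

Answer: 40

Derivation:
Step 1: insert 14 -> lo=[14] (size 1, max 14) hi=[] (size 0) -> median=14
Step 2: insert 12 -> lo=[12] (size 1, max 12) hi=[14] (size 1, min 14) -> median=13
Step 3: insert 40 -> lo=[12, 14] (size 2, max 14) hi=[40] (size 1, min 40) -> median=14
Step 4: insert 40 -> lo=[12, 14] (size 2, max 14) hi=[40, 40] (size 2, min 40) -> median=27
Step 5: insert 20 -> lo=[12, 14, 20] (size 3, max 20) hi=[40, 40] (size 2, min 40) -> median=20
Step 6: insert 40 -> lo=[12, 14, 20] (size 3, max 20) hi=[40, 40, 40] (size 3, min 40) -> median=30
Step 7: insert 40 -> lo=[12, 14, 20, 40] (size 4, max 40) hi=[40, 40, 40] (size 3, min 40) -> median=40
Step 8: insert 49 -> lo=[12, 14, 20, 40] (size 4, max 40) hi=[40, 40, 40, 49] (size 4, min 40) -> median=40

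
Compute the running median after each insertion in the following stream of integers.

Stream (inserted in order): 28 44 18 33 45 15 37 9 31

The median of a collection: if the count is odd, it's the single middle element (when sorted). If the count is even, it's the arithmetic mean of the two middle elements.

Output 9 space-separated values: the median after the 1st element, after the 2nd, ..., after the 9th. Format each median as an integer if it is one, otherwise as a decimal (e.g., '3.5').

Step 1: insert 28 -> lo=[28] (size 1, max 28) hi=[] (size 0) -> median=28
Step 2: insert 44 -> lo=[28] (size 1, max 28) hi=[44] (size 1, min 44) -> median=36
Step 3: insert 18 -> lo=[18, 28] (size 2, max 28) hi=[44] (size 1, min 44) -> median=28
Step 4: insert 33 -> lo=[18, 28] (size 2, max 28) hi=[33, 44] (size 2, min 33) -> median=30.5
Step 5: insert 45 -> lo=[18, 28, 33] (size 3, max 33) hi=[44, 45] (size 2, min 44) -> median=33
Step 6: insert 15 -> lo=[15, 18, 28] (size 3, max 28) hi=[33, 44, 45] (size 3, min 33) -> median=30.5
Step 7: insert 37 -> lo=[15, 18, 28, 33] (size 4, max 33) hi=[37, 44, 45] (size 3, min 37) -> median=33
Step 8: insert 9 -> lo=[9, 15, 18, 28] (size 4, max 28) hi=[33, 37, 44, 45] (size 4, min 33) -> median=30.5
Step 9: insert 31 -> lo=[9, 15, 18, 28, 31] (size 5, max 31) hi=[33, 37, 44, 45] (size 4, min 33) -> median=31

Answer: 28 36 28 30.5 33 30.5 33 30.5 31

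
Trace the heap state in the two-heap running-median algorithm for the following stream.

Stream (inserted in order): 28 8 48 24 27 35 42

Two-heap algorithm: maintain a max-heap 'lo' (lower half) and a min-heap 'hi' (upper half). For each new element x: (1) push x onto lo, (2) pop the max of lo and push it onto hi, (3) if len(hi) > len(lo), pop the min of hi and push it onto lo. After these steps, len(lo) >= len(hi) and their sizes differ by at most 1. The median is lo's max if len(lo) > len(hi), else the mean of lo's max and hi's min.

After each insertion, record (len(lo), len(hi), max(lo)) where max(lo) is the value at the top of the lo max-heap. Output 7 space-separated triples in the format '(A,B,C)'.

Answer: (1,0,28) (1,1,8) (2,1,28) (2,2,24) (3,2,27) (3,3,27) (4,3,28)

Derivation:
Step 1: insert 28 -> lo=[28] hi=[] -> (len(lo)=1, len(hi)=0, max(lo)=28)
Step 2: insert 8 -> lo=[8] hi=[28] -> (len(lo)=1, len(hi)=1, max(lo)=8)
Step 3: insert 48 -> lo=[8, 28] hi=[48] -> (len(lo)=2, len(hi)=1, max(lo)=28)
Step 4: insert 24 -> lo=[8, 24] hi=[28, 48] -> (len(lo)=2, len(hi)=2, max(lo)=24)
Step 5: insert 27 -> lo=[8, 24, 27] hi=[28, 48] -> (len(lo)=3, len(hi)=2, max(lo)=27)
Step 6: insert 35 -> lo=[8, 24, 27] hi=[28, 35, 48] -> (len(lo)=3, len(hi)=3, max(lo)=27)
Step 7: insert 42 -> lo=[8, 24, 27, 28] hi=[35, 42, 48] -> (len(lo)=4, len(hi)=3, max(lo)=28)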